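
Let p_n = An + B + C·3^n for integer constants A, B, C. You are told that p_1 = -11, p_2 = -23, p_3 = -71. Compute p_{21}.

-31381059491

Write the equations: A + B + 3C = -11; 2A + B + 9C = -23; 3A + B + 27C = -71.
Subtracting the first from the second: A + 6C = -12.
Subtracting the second from the third: A + 18C = -48.
Solving: C = -3, A = 6, then B = -8.
Hence p_{21} = 6·21 + (-8) + (-3)·10460353203 = -31381059491.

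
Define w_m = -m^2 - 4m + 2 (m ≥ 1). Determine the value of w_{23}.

-619

w_{23} = -1·23^2 - 4·23 + 2 = -619.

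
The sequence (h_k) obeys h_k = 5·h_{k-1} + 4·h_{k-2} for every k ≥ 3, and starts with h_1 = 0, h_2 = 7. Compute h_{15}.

Compute successive terms:
h_3 = 35, h_4 = 203, h_5 = 1155, …, h_{12} = 226276043, h_{13} = 1290126915, h_{14} = 7355738747, h_{15} = 41939201395.

41939201395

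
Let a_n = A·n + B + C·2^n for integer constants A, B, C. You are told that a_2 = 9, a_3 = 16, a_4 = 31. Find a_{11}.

Write the equations: 2A + B + 4C = 9; 3A + B + 8C = 16; 4A + B + 16C = 31.
Subtracting the first from the second: A + 4C = 7.
Subtracting the second from the third: A + 8C = 15.
Solving: C = 2, A = -1, then B = 3.
Therefore a_{11} = -11 + 3 + 2·2048 = 4088.

4088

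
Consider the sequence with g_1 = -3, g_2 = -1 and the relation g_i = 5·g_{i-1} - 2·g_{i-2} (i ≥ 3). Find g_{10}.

65399

Compute successive terms:
g_3 = 1, g_4 = 7, g_5 = 33, g_6 = 151, g_7 = 689, g_8 = 3143, g_9 = 14337, g_{10} = 65399.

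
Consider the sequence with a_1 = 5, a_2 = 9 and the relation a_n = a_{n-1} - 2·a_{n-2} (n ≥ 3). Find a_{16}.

Applying the relation repeatedly:
a_3 = -1  a_4 = -19  a_5 = -17  …  a_{13} = 175  a_{14} = -459  a_{15} = -809  a_{16} = 109.

109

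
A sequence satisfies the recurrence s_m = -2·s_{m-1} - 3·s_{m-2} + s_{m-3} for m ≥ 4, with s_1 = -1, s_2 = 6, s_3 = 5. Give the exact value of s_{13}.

Step forward from the initial values:
s_4 = -29;  s_5 = 49;  s_6 = -6;  s_7 = -164;  s_8 = 395;  s_9 = -304;  s_{10} = -741;  s_{11} = 2789;  s_{12} = -3659;  s_{13} = -1790.

-1790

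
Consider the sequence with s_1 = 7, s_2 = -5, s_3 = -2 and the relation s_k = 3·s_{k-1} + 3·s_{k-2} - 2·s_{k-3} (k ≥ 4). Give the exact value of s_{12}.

s_4 = -35; s_5 = -101; s_6 = -404; s_7 = -1445; s_8 = -5345; s_9 = -19562; s_{10} = -71831; s_{11} = -263489; s_{12} = -966836.

-966836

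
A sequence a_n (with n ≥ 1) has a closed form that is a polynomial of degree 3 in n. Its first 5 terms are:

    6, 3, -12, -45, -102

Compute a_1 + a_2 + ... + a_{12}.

1st diffs: -3, -15, -33, -57.
2nd diffs: -12, -18, -24.
3rd diffs: -6, -6 (constant).
So a_n = -n^3 + 4n + 3.
Continuing: …, -189, -312, -477, -690, …, a_{12} = -1677.
Summing n = 1..12 (12 terms) gives -5736.

-5736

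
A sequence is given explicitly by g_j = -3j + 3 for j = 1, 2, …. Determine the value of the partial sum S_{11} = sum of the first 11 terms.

Over j = 1..11: Σj = 66.
Total = (-3)·66 + (3)·11 = -165.

-165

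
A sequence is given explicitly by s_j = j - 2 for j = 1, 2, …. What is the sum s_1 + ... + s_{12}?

54

Over j = 1..12: Σj = 78.
Total = (1)·78 + (-2)·12 = 54.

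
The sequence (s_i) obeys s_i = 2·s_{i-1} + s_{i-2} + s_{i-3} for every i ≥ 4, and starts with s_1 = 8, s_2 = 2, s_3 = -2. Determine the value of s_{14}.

s_4 = 6; s_5 = 12; s_6 = 28; …; s_{11} = 3102; s_{12} = 7900; s_{13} = 20120; s_{14} = 51242.

51242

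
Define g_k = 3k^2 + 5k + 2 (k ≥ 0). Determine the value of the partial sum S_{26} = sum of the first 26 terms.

Over k = 0..25: Σk = 325, Σk² = 5525.
Total = (3)·5525 + (5)·325 + (2)·26 = 18252.

18252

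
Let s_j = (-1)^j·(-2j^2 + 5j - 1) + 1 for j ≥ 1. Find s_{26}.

-1222

(-1)^26 = 1; -2j^2 + 5j - 1 at j=26 is -1223; so s_{26} = -1222.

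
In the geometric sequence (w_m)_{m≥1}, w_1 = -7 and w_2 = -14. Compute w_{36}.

-240518168576

Common ratio r = 2.
w_m = (-7)·2^(m-1).
w_{36} = (-7)·2^35 = -240518168576.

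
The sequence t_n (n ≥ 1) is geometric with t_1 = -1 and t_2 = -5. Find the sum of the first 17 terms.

Common ratio r = 5.
t_n = (-1)·5^(n-1).
S = (-1)·(5^17 - 1)/(5 - 1) = (-1)·(762939453125 - 1)/(4) = -190734863281.

-190734863281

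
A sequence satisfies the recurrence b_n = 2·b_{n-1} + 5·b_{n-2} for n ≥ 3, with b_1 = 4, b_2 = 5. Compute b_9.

Iterate the recurrence:
b_3 = 30; b_4 = 85; b_5 = 320; b_6 = 1065; b_7 = 3730; b_8 = 12785; b_9 = 44220.

44220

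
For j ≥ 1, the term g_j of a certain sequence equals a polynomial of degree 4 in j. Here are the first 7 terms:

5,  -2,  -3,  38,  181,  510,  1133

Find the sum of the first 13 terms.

1st diffs: -7, -1, 41, 143, 329, 623.
2nd diffs: 6, 42, 102, 186, 294.
3rd diffs: 36, 60, 84, 108.
4th diffs: 24, 24, 24 (constant).
Newton forward-difference form: g_j = 5 + (-7)·C(j-1,1) + 6·C(j-1,2) + 36·C(j-1,3) + 24·C(j-1,4).
Continuing: …, 2182, 3813, 6206, 9565, …, g_{13} = 20117.
Summing j = 1..13 (13 terms) gives 57863.

57863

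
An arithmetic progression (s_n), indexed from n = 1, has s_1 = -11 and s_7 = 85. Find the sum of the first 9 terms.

477

Common difference d = (85 - (-11)) / (7 - 1) = 16.
s_n = -11 + (n - 1)·16.
s_9 = 117; S = 9·(-11 + 117)/2 = 477.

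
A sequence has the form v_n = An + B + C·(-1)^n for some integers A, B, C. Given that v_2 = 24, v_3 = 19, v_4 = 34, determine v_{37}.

At n = 2, 3, 4: 2A + B + C = 24; 3A + B - C = 19; 4A + B + C = 34.
Subtracting the first from the second: A - 2C = -5.
Subtracting the second from the third: A + 2C = 15.
Solving: C = 5, A = 5, then B = 9.
Hence v_{37} = 5·37 + 9 + 5·(-1) = 189.

189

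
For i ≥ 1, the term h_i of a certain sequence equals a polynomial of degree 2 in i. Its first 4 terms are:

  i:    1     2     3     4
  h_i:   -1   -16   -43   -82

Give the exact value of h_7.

-271

1st diffs: -15, -27, -39.
2nd diffs: -12, -12 (constant).
So h_i = -6i^2 + 3i + 2.
Evaluating at i = 7 gives h_7 = -271.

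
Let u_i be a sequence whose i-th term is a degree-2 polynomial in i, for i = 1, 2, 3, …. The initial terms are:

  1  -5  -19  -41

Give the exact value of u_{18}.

1st diffs: -6, -14, -22.
2nd diffs: -8, -8 (constant).
So u_i = -4i^2 + 6i - 1.
Evaluating at i = 18 gives u_{18} = -1189.

-1189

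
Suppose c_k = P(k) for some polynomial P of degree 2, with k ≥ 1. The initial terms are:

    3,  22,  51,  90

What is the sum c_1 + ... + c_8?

1116

1st diffs: 19, 29, 39.
2nd diffs: 10, 10 (constant).
So c_k = 5k^2 + 4k - 6.
Continuing: 139, 198, 267, 346.
Summing k = 1..8 (8 terms) gives 1116.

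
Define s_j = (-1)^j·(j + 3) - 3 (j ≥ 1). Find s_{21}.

-27

(-1)^21 = -1; j + 3 at j=21 is 24; so s_{21} = -27.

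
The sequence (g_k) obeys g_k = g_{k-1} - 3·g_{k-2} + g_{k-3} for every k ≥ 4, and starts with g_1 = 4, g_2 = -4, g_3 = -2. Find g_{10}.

20

Iterate the recurrence:
g_4 = 14; g_5 = 16; g_6 = -28; g_7 = -62; g_8 = 38; g_9 = 196; g_{10} = 20.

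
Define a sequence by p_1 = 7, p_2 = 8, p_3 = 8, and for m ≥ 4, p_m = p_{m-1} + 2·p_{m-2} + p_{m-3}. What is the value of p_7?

Step forward from the initial values:
p_4 = 31;  p_5 = 55;  p_6 = 125;  p_7 = 266.

266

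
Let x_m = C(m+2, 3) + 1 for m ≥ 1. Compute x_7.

85

C(9, 3) = 84, so x_7 = 85.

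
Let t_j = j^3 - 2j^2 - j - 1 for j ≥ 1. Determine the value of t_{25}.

14349

t_{25} = 1·25^3 - 2·25^2 - 1·25 - 1 = 14349.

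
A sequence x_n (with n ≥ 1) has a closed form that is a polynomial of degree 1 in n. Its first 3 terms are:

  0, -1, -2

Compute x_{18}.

-17

1st diffs: -1, -1 (constant).
So x_n = -n + 1.
Evaluating at n = 18 gives x_{18} = -17.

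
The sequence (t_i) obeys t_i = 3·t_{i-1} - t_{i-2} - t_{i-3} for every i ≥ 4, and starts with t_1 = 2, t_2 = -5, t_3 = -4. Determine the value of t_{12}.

-7713

Step forward from the initial values:
t_4 = -9; t_5 = -18; t_6 = -41; t_7 = -96; t_8 = -229; t_9 = -550; t_{10} = -1325; t_{11} = -3196; t_{12} = -7713.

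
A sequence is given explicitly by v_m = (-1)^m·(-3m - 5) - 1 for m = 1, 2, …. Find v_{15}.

49

(-1)^15 = -1; -3m - 5 at m=15 is -50; so v_{15} = 49.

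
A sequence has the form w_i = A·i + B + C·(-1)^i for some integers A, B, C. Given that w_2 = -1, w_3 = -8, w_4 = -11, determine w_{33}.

-158

The three given values yield: 2A + B + C = -1; 3A + B - C = -8; 4A + B + C = -11.
Subtracting the first from the second: A - 2C = -7.
Subtracting the second from the third: A + 2C = -3.
Solving: C = 1, A = -5, then B = 8.
Hence w_{33} = -5·33 + 8 + 1·(-1) = -158.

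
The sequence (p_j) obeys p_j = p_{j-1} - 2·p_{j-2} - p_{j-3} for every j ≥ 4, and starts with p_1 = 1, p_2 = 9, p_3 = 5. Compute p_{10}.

p_4 = -14;  p_5 = -33;  p_6 = -10;  p_7 = 70;  p_8 = 123;  p_9 = -7;  p_{10} = -323.

-323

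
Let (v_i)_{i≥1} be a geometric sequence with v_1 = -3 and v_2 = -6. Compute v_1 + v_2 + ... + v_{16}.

-196605

Common ratio r = 2.
v_i = (-3)·2^(i-1).
S = (-3)·(2^16 - 1)/(2 - 1) = (-3)·(65536 - 1)/(1) = -196605.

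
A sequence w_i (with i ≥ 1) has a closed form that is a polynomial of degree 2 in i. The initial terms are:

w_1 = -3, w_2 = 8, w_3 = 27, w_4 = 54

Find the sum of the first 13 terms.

1st diffs: 11, 19, 27.
2nd diffs: 8, 8 (constant).
Newton forward-difference form: w_i = -3 + 11·C(i-1,1) + 8·C(i-1,2).
Continuing: …, 89, 132, 183, 242, …, w_{13} = 657.
Summing i = 1..13 (13 terms) gives 3107.

3107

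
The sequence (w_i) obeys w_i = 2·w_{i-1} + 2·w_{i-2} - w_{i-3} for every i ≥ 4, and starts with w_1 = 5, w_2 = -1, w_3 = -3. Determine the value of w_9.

-1507

w_4 = -13  w_5 = -31  w_6 = -85  w_7 = -219  w_8 = -577  w_9 = -1507.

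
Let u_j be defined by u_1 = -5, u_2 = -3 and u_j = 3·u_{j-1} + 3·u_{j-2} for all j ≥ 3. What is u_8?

Applying the relation repeatedly:
u_3 = -24, u_4 = -81, u_5 = -315, u_6 = -1188, u_7 = -4509, u_8 = -17091.

-17091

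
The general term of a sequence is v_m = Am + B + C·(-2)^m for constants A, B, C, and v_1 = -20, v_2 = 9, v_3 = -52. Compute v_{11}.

Write the equations: A + B - 2C = -20; 2A + B + 4C = 9; 3A + B - 8C = -52.
Subtracting the first from the second: A + 6C = 29.
Subtracting the second from the third: A - 12C = -61.
Solving: C = 5, A = -1, then B = -9.
Hence v_{11} = -1·11 + (-9) + 5·(-2048) = -10260.

-10260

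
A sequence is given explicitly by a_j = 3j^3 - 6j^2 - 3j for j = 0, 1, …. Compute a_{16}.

10704

a_{16} = 3·16^3 - 6·16^2 - 3·16 = 10704.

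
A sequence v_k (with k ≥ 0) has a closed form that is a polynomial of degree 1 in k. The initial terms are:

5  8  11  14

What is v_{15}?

1st diffs: 3, 3, 3 (constant).
So v_k = 3k + 5.
Evaluating at k = 15 gives v_{15} = 50.

50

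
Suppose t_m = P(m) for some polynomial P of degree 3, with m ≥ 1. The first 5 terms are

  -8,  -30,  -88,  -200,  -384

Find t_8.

-1548

1st diffs: -22, -58, -112, -184.
2nd diffs: -36, -54, -72.
3rd diffs: -18, -18 (constant).
Newton forward-difference form: t_m = -8 + (-22)·C(m-1,1) + (-36)·C(m-1,2) + (-18)·C(m-1,3).
At m = 8: m-1 = 7, so t_8 = -8 - 154 - 756 - 630 = -1548.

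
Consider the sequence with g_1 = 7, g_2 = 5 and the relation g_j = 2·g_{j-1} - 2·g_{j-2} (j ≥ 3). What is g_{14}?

g_3 = -4; g_4 = -18; g_5 = -28; …; g_{11} = -64; g_{12} = -288; g_{13} = -448; g_{14} = -320.

-320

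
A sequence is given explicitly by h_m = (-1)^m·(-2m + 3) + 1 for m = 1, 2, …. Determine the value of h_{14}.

(-1)^14 = 1; -2m + 3 at m=14 is -25; so h_{14} = -24.

-24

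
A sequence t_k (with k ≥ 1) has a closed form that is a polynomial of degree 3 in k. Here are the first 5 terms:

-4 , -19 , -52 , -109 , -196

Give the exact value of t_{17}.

-5764

1st diffs: -15, -33, -57, -87.
2nd diffs: -18, -24, -30.
3rd diffs: -6, -6 (constant).
Newton forward-difference form: t_k = -4 + (-15)·C(k-1,1) + (-18)·C(k-1,2) + (-6)·C(k-1,3).
At k = 17: k-1 = 16, so t_{17} = -4 - 240 - 2160 - 3360 = -5764.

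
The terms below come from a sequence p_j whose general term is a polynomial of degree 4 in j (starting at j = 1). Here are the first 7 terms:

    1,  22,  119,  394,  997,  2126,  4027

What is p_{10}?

17542

1st diffs: 21, 97, 275, 603, 1129, 1901.
2nd diffs: 76, 178, 328, 526, 772.
3rd diffs: 102, 150, 198, 246.
4th diffs: 48, 48, 48 (constant).
So p_j = 2j^4 - 3j^3 + 6j^2 - 6j + 2.
Evaluating at j = 10 gives p_{10} = 17542.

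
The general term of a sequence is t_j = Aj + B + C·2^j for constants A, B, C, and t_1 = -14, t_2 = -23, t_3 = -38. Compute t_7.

The three given values yield: A + B + 2C = -14; 2A + B + 4C = -23; 3A + B + 8C = -38.
Subtracting the first from the second: A + 2C = -9.
Subtracting the second from the third: A + 4C = -15.
Solving: C = -3, A = -3, then B = -5.
Therefore t_7 = -21 + (-5) + (-3)·128 = -410.

-410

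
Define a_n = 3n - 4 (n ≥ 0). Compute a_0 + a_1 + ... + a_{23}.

732

Over n = 0..23: Σn = 276.
Total = (3)·276 + (-4)·24 = 732.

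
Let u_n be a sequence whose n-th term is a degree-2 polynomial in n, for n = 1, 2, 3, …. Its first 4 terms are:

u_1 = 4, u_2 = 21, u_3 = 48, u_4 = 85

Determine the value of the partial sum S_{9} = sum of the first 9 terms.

1488

1st diffs: 17, 27, 37.
2nd diffs: 10, 10 (constant).
So u_n = 5n^2 + 2n - 3.
Continuing: …, 132, 189, 256, 333, …, u_9 = 420.
Summing n = 1..9 (9 terms) gives 1488.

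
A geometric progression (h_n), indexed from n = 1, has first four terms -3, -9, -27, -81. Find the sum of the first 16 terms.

Common ratio r = 3.
h_n = (-3)·3^(n-1).
S = (-3)·(3^16 - 1)/(3 - 1) = (-3)·(43046721 - 1)/(2) = -64570080.

-64570080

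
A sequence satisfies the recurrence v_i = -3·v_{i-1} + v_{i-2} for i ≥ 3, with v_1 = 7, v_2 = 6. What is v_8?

4614

Applying the relation repeatedly:
v_3 = -11; v_4 = 39; v_5 = -128; v_6 = 423; v_7 = -1397; v_8 = 4614.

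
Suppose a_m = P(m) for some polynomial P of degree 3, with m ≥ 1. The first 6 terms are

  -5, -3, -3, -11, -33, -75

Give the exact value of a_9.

-381

1st diffs: 2, 0, -8, -22, -42.
2nd diffs: -2, -8, -14, -20.
3rd diffs: -6, -6, -6 (constant).
Newton forward-difference form: a_m = -5 + 2·C(m-1,1) + (-2)·C(m-1,2) + (-6)·C(m-1,3).
At m = 9: m-1 = 8, so a_9 = -5 + 16 - 56 - 336 = -381.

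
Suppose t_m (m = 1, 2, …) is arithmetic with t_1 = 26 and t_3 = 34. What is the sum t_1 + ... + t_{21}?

1386

Common difference d = (34 - 26) / (3 - 1) = 4.
t_m = 26 + (m - 1)·4.
t_{21} = 106; S = 21·(26 + 106)/2 = 1386.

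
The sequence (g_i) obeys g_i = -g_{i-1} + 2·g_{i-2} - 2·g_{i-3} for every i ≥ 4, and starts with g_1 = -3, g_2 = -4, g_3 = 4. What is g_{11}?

2618

Applying the relation repeatedly:
g_4 = -6  g_5 = 22  g_6 = -42  g_7 = 98  g_8 = -226  g_9 = 506  g_{10} = -1154  g_{11} = 2618.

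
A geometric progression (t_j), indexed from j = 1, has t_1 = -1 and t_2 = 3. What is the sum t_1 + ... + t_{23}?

Common ratio r = -3.
t_j = (-1)·(-3)^(j-1).
S = (-1)·((-3)^23 - 1)/(-3 - 1) = (-1)·(-94143178827 - 1)/(-4) = -23535794707.

-23535794707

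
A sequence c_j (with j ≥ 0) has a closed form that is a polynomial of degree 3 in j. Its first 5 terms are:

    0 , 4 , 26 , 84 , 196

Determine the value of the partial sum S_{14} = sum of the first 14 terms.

24934

1st diffs: 4, 22, 58, 112.
2nd diffs: 18, 36, 54.
3rd diffs: 18, 18 (constant).
Newton forward-difference form: c_j = 4·C(j,1) + 18·C(j,2) + 18·C(j,3).
Continuing: …, 380, 654, 1036, 1544, …, c_{13} = 6604.
Summing j = 0..13 (14 terms) gives 24934.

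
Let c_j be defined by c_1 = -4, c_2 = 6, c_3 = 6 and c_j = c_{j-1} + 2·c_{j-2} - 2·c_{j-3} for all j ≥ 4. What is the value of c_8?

Step forward from the initial values:
c_4 = 26; c_5 = 26; c_6 = 66; c_7 = 66; c_8 = 146.

146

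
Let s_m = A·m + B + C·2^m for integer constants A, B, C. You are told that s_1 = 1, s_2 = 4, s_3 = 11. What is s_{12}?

8178

At m = 1, 2, 3: A + B + 2C = 1; 2A + B + 4C = 4; 3A + B + 8C = 11.
Subtracting the first from the second: A + 2C = 3.
Subtracting the second from the third: A + 4C = 7.
Solving: C = 2, A = -1, then B = -2.
Therefore s_{12} = -12 + (-2) + 2·4096 = 8178.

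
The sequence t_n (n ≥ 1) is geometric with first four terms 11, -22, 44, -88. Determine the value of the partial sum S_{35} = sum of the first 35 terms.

125985707353

Common ratio r = -2.
t_n = 11·(-2)^(n-1).
S = 11·((-2)^35 - 1)/(-2 - 1) = 11·(-34359738368 - 1)/(-3) = 125985707353.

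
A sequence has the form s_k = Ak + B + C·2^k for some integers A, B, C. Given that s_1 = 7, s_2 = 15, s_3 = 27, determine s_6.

At k = 1, 2, 3: A + B + 2C = 7; 2A + B + 4C = 15; 3A + B + 8C = 27.
Subtracting the first from the second: A + 2C = 8.
Subtracting the second from the third: A + 4C = 12.
Solving: C = 2, A = 4, then B = -1.
Therefore s_6 = 24 + (-1) + 2·64 = 151.

151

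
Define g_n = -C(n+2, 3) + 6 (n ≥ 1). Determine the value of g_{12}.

C(14, 3) = 364, so g_{12} = -358.

-358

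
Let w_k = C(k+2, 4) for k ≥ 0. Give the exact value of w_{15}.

C(17, 4) = 2380, so w_{15} = 2380.

2380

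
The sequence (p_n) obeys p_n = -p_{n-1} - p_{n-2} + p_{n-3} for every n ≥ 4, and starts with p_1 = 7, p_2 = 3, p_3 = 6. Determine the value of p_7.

Compute successive terms:
p_4 = -2, p_5 = -1, p_6 = 9, p_7 = -10.

-10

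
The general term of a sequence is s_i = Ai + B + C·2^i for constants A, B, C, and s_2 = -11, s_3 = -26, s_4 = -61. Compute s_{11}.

The three given values yield: 2A + B + 4C = -11; 3A + B + 8C = -26; 4A + B + 16C = -61.
Subtracting the first from the second: A + 4C = -15.
Subtracting the second from the third: A + 8C = -35.
Solving: C = -5, A = 5, then B = -1.
So s_i = 5·i + (-1) + (-5)·2^i; at i=11 this is -10186.

-10186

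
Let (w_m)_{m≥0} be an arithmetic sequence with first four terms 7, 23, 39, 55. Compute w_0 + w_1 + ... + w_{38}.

12129

Common difference d = 16.
w_m = 7 + (m - 0)·16.
w_{38} = 615; S = 39·(7 + 615)/2 = 12129.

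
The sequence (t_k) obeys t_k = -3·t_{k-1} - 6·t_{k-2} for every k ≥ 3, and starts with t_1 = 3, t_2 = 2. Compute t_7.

972

Iterate the recurrence:
t_3 = -24; t_4 = 60; t_5 = -36; t_6 = -252; t_7 = 972.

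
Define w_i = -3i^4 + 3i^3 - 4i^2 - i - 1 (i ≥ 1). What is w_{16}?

-185361

w_{16} = -3·16^4 + 3·16^3 - 4·16^2 - 1·16 - 1 = -185361.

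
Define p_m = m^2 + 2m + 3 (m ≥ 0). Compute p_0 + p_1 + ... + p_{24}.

5575

Over m = 0..24: Σm = 300, Σm² = 4900.
Total = (1)·4900 + (2)·300 + (3)·25 = 5575.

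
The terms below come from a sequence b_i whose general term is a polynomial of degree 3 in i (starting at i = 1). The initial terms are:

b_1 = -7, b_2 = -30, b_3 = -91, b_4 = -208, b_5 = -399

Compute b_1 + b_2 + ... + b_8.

1st diffs: -23, -61, -117, -191.
2nd diffs: -38, -56, -74.
3rd diffs: -18, -18 (constant).
Newton forward-difference form: b_i = -7 + (-23)·C(i-1,1) + (-38)·C(i-1,2) + (-18)·C(i-1,3).
Continuing: -682, -1075, -1596.
Summing i = 1..8 (8 terms) gives -4088.

-4088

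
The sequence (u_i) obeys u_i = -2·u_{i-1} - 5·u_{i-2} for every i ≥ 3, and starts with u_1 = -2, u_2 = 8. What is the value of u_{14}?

Compute successive terms:
u_3 = -6; u_4 = -28; u_5 = 86; …; u_{11} = 8874; u_{12} = 5012; u_{13} = -54394; u_{14} = 83728.

83728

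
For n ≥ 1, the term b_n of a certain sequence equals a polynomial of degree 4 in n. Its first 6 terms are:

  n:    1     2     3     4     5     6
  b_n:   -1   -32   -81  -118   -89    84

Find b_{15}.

1st diffs: -31, -49, -37, 29, 173.
2nd diffs: -18, 12, 66, 144.
3rd diffs: 30, 54, 78.
4th diffs: 24, 24 (constant).
Newton forward-difference form: b_n = -1 + (-31)·C(n-1,1) + (-18)·C(n-1,2) + 30·C(n-1,3) + 24·C(n-1,4).
At n = 15: n-1 = 14, so b_{15} = -1 - 434 - 1638 + 10920 + 24024 = 32871.

32871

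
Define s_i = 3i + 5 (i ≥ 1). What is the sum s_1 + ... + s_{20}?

730

Over i = 1..20: Σi = 210.
Total = (3)·210 + (5)·20 = 730.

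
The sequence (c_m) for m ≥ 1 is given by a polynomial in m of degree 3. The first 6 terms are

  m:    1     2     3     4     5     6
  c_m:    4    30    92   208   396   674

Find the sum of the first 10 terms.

9310

1st diffs: 26, 62, 116, 188, 278.
2nd diffs: 36, 54, 72, 90.
3rd diffs: 18, 18, 18 (constant).
Newton forward-difference form: c_m = 4 + 26·C(m-1,1) + 36·C(m-1,2) + 18·C(m-1,3).
Continuing: 1060, 1572, 2228, 3046.
Summing m = 1..10 (10 terms) gives 9310.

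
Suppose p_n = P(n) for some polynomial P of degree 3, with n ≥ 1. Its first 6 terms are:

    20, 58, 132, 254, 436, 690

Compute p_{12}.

1st diffs: 38, 74, 122, 182, 254.
2nd diffs: 36, 48, 60, 72.
3rd diffs: 12, 12, 12 (constant).
So p_n = 2n^3 + 6n^2 + 6n + 6.
Evaluating at n = 12 gives p_{12} = 4398.

4398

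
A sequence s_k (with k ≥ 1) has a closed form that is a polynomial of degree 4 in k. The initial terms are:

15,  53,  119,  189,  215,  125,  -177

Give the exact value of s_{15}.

1st diffs: 38, 66, 70, 26, -90, -302.
2nd diffs: 28, 4, -44, -116, -212.
3rd diffs: -24, -48, -72, -96.
4th diffs: -24, -24, -24 (constant).
Newton forward-difference form: s_k = 15 + 38·C(k-1,1) + 28·C(k-1,2) + (-24)·C(k-1,3) + (-24)·C(k-1,4).
At k = 15: k-1 = 14, so s_{15} = 15 + 532 + 2548 - 8736 - 24024 = -29665.

-29665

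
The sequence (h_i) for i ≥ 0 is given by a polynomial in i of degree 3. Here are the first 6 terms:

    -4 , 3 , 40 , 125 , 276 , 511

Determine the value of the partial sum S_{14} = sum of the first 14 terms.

29519

1st diffs: 7, 37, 85, 151, 235.
2nd diffs: 30, 48, 66, 84.
3rd diffs: 18, 18, 18 (constant).
Newton forward-difference form: h_i = -4 + 7·C(i,1) + 30·C(i,2) + 18·C(i,3).
Continuing: …, 848, 1305, 1900, 2651, …, h_{13} = 7575.
Summing i = 0..13 (14 terms) gives 29519.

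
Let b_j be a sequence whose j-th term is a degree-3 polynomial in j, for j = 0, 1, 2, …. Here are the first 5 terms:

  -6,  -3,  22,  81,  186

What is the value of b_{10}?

1st diffs: 3, 25, 59, 105.
2nd diffs: 22, 34, 46.
3rd diffs: 12, 12 (constant).
Newton forward-difference form: b_j = -6 + 3·C(j,1) + 22·C(j,2) + 12·C(j,3).
At j = 10: j = 10, so b_{10} = -6 + 30 + 990 + 1440 = 2454.

2454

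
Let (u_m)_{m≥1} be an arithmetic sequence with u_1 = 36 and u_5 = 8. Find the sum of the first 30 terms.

Common difference d = (8 - 36) / (5 - 1) = -7.
u_m = 36 + (m - 1)·(-7).
u_{30} = -167; S = 30·(36 + (-167))/2 = -1965.

-1965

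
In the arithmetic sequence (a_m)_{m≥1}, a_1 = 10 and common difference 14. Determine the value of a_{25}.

346

a_m = 10 + (m - 1)·14.
a_{25} = 10 + 24·14 = 346.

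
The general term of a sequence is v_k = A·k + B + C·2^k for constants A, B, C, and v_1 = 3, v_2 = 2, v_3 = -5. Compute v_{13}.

At k = 1, 2, 3: A + B + 2C = 3; 2A + B + 4C = 2; 3A + B + 8C = -5.
Subtracting the first from the second: A + 2C = -1.
Subtracting the second from the third: A + 4C = -7.
Solving: C = -3, A = 5, then B = 4.
Therefore v_{13} = 65 + 4 + (-3)·8192 = -24507.

-24507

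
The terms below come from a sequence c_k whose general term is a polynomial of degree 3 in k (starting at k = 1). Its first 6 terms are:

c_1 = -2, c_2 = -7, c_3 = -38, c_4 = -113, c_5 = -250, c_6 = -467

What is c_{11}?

1st diffs: -5, -31, -75, -137, -217.
2nd diffs: -26, -44, -62, -80.
3rd diffs: -18, -18, -18 (constant).
Newton forward-difference form: c_k = -2 + (-5)·C(k-1,1) + (-26)·C(k-1,2) + (-18)·C(k-1,3).
At k = 11: k-1 = 10, so c_{11} = -2 - 50 - 1170 - 2160 = -3382.

-3382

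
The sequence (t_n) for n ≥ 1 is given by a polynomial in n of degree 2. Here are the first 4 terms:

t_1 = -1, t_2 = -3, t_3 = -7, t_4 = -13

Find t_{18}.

1st diffs: -2, -4, -6.
2nd diffs: -2, -2 (constant).
Newton forward-difference form: t_n = -1 + (-2)·C(n-1,1) + (-2)·C(n-1,2).
At n = 18: n-1 = 17, so t_{18} = -1 - 34 - 272 = -307.

-307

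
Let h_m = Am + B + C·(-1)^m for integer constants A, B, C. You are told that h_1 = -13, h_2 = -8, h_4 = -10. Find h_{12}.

-18

Write the equations: A + B - C = -13; 2A + B + C = -8; 4A + B + C = -10.
Subtracting the first from the second: A + 2C = 5.
Subtracting the second from the third: 2A = -2.
Solving: C = 3, A = -1, then B = -9.
Therefore h_{12} = -12 + (-9) + 3·1 = -18.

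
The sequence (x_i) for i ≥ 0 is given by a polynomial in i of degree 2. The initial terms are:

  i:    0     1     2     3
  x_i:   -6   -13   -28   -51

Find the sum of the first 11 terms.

1st diffs: -7, -15, -23.
2nd diffs: -8, -8 (constant).
So x_i = -4i^2 - 3i - 6.
Continuing: …, -82, -121, -168, -223, …, x_{10} = -436.
Summing i = 0..10 (11 terms) gives -1771.

-1771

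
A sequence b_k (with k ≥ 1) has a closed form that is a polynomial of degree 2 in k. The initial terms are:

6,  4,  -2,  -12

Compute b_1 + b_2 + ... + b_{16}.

1st diffs: -2, -6, -10.
2nd diffs: -4, -4 (constant).
Newton forward-difference form: b_k = 6 + (-2)·C(k-1,1) + (-4)·C(k-1,2).
Continuing: …, -26, -44, -66, -92, …, b_{16} = -444.
Summing k = 1..16 (16 terms) gives -2384.

-2384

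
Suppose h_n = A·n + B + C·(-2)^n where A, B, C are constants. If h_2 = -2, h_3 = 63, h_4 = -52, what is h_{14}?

-81842

Write the equations: 2A + B + 4C = -2; 3A + B - 8C = 63; 4A + B + 16C = -52.
Subtracting the first from the second: A - 12C = 65.
Subtracting the second from the third: A + 24C = -115.
Solving: C = -5, A = 5, then B = 8.
So h_n = 5·n + 8 + (-5)·(-2)^n; at n=14 this is -81842.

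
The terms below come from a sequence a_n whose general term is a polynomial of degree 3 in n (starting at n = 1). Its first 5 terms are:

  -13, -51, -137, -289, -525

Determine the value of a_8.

1st diffs: -38, -86, -152, -236.
2nd diffs: -48, -66, -84.
3rd diffs: -18, -18 (constant).
So a_n = -3n^3 - 6n^2 + n - 5.
Evaluating at n = 8 gives a_8 = -1917.

-1917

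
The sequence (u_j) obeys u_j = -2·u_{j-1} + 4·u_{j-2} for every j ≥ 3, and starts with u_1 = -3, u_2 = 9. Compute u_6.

1008

Applying the relation repeatedly:
u_3 = -30  u_4 = 96  u_5 = -312  u_6 = 1008.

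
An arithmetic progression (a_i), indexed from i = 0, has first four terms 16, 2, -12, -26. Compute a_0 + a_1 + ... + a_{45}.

-13754

Common difference d = -14.
a_i = 16 + (i - 0)·(-14).
a_{45} = -614; S = 46·(16 + (-614))/2 = -13754.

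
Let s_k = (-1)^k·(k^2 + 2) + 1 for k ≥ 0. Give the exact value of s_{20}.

(-1)^20 = 1; k^2 + 2 at k=20 is 402; so s_{20} = 403.

403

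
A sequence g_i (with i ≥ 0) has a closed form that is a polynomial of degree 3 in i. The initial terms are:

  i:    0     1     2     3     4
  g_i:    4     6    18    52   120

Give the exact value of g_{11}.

2556

1st diffs: 2, 12, 34, 68.
2nd diffs: 10, 22, 34.
3rd diffs: 12, 12 (constant).
Newton forward-difference form: g_i = 4 + 2·C(i,1) + 10·C(i,2) + 12·C(i,3).
At i = 11: i = 11, so g_{11} = 4 + 22 + 550 + 1980 = 2556.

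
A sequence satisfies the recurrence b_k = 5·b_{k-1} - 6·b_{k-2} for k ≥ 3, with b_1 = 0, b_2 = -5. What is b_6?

Step forward from the initial values:
b_3 = -25; b_4 = -95; b_5 = -325; b_6 = -1055.
(Characteristic roots are 3 and 2.)

-1055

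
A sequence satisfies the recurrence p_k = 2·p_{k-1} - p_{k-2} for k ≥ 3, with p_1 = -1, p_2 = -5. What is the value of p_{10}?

Step forward from the initial values:
p_3 = -9; p_4 = -13; p_5 = -17; p_6 = -21; p_7 = -25; p_8 = -29; p_9 = -33; p_{10} = -37.
(Characteristic roots are 1 and 1.)

-37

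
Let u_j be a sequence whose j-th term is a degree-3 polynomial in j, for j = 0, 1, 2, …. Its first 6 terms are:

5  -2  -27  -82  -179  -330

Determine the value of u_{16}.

-8987

1st diffs: -7, -25, -55, -97, -151.
2nd diffs: -18, -30, -42, -54.
3rd diffs: -12, -12, -12 (constant).
So u_j = -2j^3 - 3j^2 - 2j + 5.
Evaluating at j = 16 gives u_{16} = -8987.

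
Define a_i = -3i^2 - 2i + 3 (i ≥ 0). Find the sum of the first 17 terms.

Over i = 0..16: Σi = 136, Σi² = 1496.
Total = (-3)·1496 + (-2)·136 + (3)·17 = -4709.

-4709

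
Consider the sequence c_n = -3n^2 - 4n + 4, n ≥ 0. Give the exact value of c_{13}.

c_{13} = -3·13^2 - 4·13 + 4 = -555.

-555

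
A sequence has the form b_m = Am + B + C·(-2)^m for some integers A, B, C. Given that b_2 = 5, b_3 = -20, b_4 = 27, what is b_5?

-70

Write the equations: 2A + B + 4C = 5; 3A + B - 8C = -20; 4A + B + 16C = 27.
Subtracting the first from the second: A - 12C = -25.
Subtracting the second from the third: A + 24C = 47.
Solving: C = 2, A = -1, then B = -1.
Hence b_5 = -1·5 + (-1) + 2·(-32) = -70.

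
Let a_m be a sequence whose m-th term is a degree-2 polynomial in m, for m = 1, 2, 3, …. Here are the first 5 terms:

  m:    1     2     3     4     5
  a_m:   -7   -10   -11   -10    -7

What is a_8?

1st diffs: -3, -1, 1, 3.
2nd diffs: 2, 2, 2 (constant).
Newton forward-difference form: a_m = -7 + (-3)·C(m-1,1) + 2·C(m-1,2).
At m = 8: m-1 = 7, so a_8 = -7 - 21 + 42 = 14.

14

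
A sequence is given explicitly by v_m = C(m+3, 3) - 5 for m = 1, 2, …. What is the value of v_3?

15

C(6, 3) = 20, so v_3 = 15.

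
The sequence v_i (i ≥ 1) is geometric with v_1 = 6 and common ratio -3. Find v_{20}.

-6973568802

v_i = 6·(-3)^(i-1).
v_{20} = 6·(-3)^19 = -6973568802.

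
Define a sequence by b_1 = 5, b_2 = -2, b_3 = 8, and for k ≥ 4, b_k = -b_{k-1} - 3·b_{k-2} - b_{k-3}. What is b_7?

24

b_4 = -7;  b_5 = -15;  b_6 = 28;  b_7 = 24.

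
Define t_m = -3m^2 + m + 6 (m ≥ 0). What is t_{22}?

-1424

t_{22} = -3·22^2 + 1·22 + 6 = -1424.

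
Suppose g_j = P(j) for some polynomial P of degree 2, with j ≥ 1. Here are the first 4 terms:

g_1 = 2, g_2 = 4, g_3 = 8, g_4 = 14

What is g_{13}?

1st diffs: 2, 4, 6.
2nd diffs: 2, 2 (constant).
Newton forward-difference form: g_j = 2 + 2·C(j-1,1) + 2·C(j-1,2).
At j = 13: j-1 = 12, so g_{13} = 2 + 24 + 132 = 158.

158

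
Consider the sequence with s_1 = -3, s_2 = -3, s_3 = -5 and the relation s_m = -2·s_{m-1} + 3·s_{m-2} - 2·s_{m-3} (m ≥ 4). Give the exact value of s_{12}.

74167

Applying the relation repeatedly:
s_4 = 7;  s_5 = -23;  s_6 = 77;  s_7 = -237;  s_8 = 751;  s_9 = -2367;  s_{10} = 7461;  s_{11} = -23525;  s_{12} = 74167.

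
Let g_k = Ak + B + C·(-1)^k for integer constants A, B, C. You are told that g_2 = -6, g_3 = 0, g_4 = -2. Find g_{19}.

Write the equations: 2A + B + C = -6; 3A + B - C = 0; 4A + B + C = -2.
Subtracting the first from the second: A - 2C = 6.
Subtracting the second from the third: A + 2C = -2.
Solving: C = -2, A = 2, then B = -8.
So g_k = 2·k + (-8) + (-2)·(-1)^k; at k=19 this is 32.

32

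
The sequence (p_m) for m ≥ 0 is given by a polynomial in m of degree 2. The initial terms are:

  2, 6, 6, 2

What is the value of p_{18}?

1st diffs: 4, 0, -4.
2nd diffs: -4, -4 (constant).
Newton forward-difference form: p_m = 2 + 4·C(m,1) + (-4)·C(m,2).
At m = 18: m = 18, so p_{18} = 2 + 72 - 612 = -538.

-538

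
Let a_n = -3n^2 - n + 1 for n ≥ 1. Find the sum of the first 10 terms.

Over n = 1..10: Σn = 55, Σn² = 385.
Total = (-3)·385 + (-1)·55 + (1)·10 = -1200.

-1200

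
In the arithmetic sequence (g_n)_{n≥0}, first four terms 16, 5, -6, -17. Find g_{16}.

-160

Common difference d = -11.
g_n = 16 + (n - 0)·(-11).
g_{16} = 16 + 16·(-11) = -160.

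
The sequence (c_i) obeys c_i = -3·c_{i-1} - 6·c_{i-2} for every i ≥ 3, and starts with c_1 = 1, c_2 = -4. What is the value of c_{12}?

29646

c_3 = 6  c_4 = 6  c_5 = -54  c_6 = 126  c_7 = -54  c_8 = -594  c_9 = 2106  c_{10} = -2754  c_{11} = -4374  c_{12} = 29646.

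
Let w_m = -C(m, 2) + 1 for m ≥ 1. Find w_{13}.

-77

C(13, 2) = 78, so w_{13} = -77.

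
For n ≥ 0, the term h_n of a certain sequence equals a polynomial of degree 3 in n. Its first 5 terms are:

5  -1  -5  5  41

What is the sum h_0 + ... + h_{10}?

1st diffs: -6, -4, 10, 36.
2nd diffs: 2, 14, 26.
3rd diffs: 12, 12 (constant).
So h_n = 2n^3 - 5n^2 - 3n + 5.
Continuing: …, 115, 239, 425, 685, …, h_{10} = 1475.
Summing n = 0..10 (11 terms) gives 4015.

4015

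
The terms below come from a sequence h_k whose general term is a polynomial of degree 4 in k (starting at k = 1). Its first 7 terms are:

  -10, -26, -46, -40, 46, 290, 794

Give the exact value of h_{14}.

25210

1st diffs: -16, -20, 6, 86, 244, 504.
2nd diffs: -4, 26, 80, 158, 260.
3rd diffs: 30, 54, 78, 102.
4th diffs: 24, 24, 24 (constant).
Newton forward-difference form: h_k = -10 + (-16)·C(k-1,1) + (-4)·C(k-1,2) + 30·C(k-1,3) + 24·C(k-1,4).
At k = 14: k-1 = 13, so h_{14} = -10 - 208 - 312 + 8580 + 17160 = 25210.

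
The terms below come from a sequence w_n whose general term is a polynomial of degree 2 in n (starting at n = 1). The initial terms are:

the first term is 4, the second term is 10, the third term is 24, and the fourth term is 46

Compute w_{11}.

424

1st diffs: 6, 14, 22.
2nd diffs: 8, 8 (constant).
Newton forward-difference form: w_n = 4 + 6·C(n-1,1) + 8·C(n-1,2).
At n = 11: n-1 = 10, so w_{11} = 4 + 60 + 360 = 424.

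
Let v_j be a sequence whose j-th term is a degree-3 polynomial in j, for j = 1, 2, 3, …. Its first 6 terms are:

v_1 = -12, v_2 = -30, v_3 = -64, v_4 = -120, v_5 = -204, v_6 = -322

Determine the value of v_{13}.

-2604

1st diffs: -18, -34, -56, -84, -118.
2nd diffs: -16, -22, -28, -34.
3rd diffs: -6, -6, -6 (constant).
Newton forward-difference form: v_j = -12 + (-18)·C(j-1,1) + (-16)·C(j-1,2) + (-6)·C(j-1,3).
At j = 13: j-1 = 12, so v_{13} = -12 - 216 - 1056 - 1320 = -2604.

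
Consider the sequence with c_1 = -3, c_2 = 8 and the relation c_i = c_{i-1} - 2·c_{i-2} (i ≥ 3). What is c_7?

34

Compute successive terms:
c_3 = 14;  c_4 = -2;  c_5 = -30;  c_6 = -26;  c_7 = 34.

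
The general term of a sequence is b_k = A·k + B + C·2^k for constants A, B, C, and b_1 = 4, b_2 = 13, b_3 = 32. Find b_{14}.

Plug in k = 1, 2, 3: A + B + 2C = 4; 2A + B + 4C = 13; 3A + B + 8C = 32.
Subtracting the first from the second: A + 2C = 9.
Subtracting the second from the third: A + 4C = 19.
Solving: C = 5, A = -1, then B = -5.
Therefore b_{14} = -14 + (-5) + 5·16384 = 81901.

81901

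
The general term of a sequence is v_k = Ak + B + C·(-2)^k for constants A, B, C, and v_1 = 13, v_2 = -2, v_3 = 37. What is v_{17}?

393271

The three given values yield: A + B - 2C = 13; 2A + B + 4C = -2; 3A + B - 8C = 37.
Subtracting the first from the second: A + 6C = -15.
Subtracting the second from the third: A - 12C = 39.
Solving: C = -3, A = 3, then B = 4.
So v_k = 3·k + 4 + (-3)·(-2)^k; at k=17 this is 393271.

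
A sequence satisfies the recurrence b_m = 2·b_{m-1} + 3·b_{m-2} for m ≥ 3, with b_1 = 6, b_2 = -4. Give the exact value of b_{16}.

Applying the relation repeatedly:
b_3 = 10, b_4 = 8, b_5 = 46, …, b_{13} = 265726, b_{14} = 797156, b_{15} = 2391490, b_{16} = 7174448.
(Characteristic roots are 3 and -1.)

7174448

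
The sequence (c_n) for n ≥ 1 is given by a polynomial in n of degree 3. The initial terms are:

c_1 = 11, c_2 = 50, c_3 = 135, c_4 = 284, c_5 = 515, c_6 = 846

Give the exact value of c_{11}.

1st diffs: 39, 85, 149, 231, 331.
2nd diffs: 46, 64, 82, 100.
3rd diffs: 18, 18, 18 (constant).
So c_n = 3n^3 + 5n^2 + 3n.
Evaluating at n = 11 gives c_{11} = 4631.

4631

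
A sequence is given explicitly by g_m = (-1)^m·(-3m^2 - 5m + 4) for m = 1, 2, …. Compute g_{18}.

(-1)^18 = 1; -3m^2 - 5m + 4 at m=18 is -1058; so g_{18} = -1058.

-1058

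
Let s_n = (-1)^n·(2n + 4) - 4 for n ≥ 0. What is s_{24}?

48

(-1)^24 = 1; 2n + 4 at n=24 is 52; so s_{24} = 48.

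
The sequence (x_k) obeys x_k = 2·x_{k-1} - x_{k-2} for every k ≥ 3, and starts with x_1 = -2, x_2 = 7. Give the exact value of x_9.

x_3 = 16;  x_4 = 25;  x_5 = 34;  x_6 = 43;  x_7 = 52;  x_8 = 61;  x_9 = 70.
(Characteristic roots are 1 and 1.)

70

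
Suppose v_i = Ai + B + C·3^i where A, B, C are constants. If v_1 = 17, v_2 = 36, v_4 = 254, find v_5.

741

Plug in i = 1, 2, 4: A + B + 3C = 17; 2A + B + 9C = 36; 4A + B + 81C = 254.
Subtracting the first from the second: A + 6C = 19.
Subtracting the second from the third: 2A + 72C = 218.
Solving: C = 3, A = 1, then B = 7.
Hence v_5 = 1·5 + 7 + 3·243 = 741.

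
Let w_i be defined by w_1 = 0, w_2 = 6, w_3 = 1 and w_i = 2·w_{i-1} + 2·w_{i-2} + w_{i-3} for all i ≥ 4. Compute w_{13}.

Step forward from the initial values:
w_4 = 14; w_5 = 36; w_6 = 101; w_7 = 288; w_8 = 814; w_9 = 2305; w_{10} = 6526; w_{11} = 18476; w_{12} = 52309; w_{13} = 148096.

148096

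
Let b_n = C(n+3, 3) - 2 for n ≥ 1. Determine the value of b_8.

163

C(11, 3) = 165, so b_8 = 163.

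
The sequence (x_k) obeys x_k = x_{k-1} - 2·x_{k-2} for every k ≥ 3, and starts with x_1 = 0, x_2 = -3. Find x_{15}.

Compute successive terms:
x_3 = -3; x_4 = 3; x_5 = 9; …; x_{12} = -69; x_{13} = -135; x_{14} = 3; x_{15} = 273.

273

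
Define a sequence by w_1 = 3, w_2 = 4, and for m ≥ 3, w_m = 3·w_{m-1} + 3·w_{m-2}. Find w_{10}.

225099

Compute successive terms:
w_3 = 21; w_4 = 75; w_5 = 288; w_6 = 1089; w_7 = 4131; w_8 = 15660; w_9 = 59373; w_{10} = 225099.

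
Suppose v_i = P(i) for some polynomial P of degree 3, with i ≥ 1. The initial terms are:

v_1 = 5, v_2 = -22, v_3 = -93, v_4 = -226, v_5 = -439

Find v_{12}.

1st diffs: -27, -71, -133, -213.
2nd diffs: -44, -62, -80.
3rd diffs: -18, -18 (constant).
So v_i = -3i^3 - 4i^2 + 6i + 6.
Evaluating at i = 12 gives v_{12} = -5682.

-5682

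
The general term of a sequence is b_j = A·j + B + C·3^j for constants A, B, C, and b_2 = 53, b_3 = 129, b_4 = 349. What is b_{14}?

The three given values yield: 2A + B + 9C = 53; 3A + B + 27C = 129; 4A + B + 81C = 349.
Subtracting the first from the second: A + 18C = 76.
Subtracting the second from the third: A + 54C = 220.
Solving: C = 4, A = 4, then B = 9.
Hence b_{14} = 4·14 + 9 + 4·4782969 = 19131941.

19131941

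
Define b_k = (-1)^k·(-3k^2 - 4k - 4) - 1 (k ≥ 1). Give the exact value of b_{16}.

(-1)^16 = 1; -3k^2 - 4k - 4 at k=16 is -836; so b_{16} = -837.

-837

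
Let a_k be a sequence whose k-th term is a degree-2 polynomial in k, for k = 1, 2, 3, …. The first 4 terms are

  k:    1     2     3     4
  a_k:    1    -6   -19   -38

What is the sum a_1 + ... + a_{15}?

-3450

1st diffs: -7, -13, -19.
2nd diffs: -6, -6 (constant).
Newton forward-difference form: a_k = 1 + (-7)·C(k-1,1) + (-6)·C(k-1,2).
Continuing: …, -63, -94, -131, -174, …, a_{15} = -643.
Summing k = 1..15 (15 terms) gives -3450.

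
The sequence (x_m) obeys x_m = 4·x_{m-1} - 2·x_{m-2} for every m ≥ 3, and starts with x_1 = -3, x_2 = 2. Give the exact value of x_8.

Applying the relation repeatedly:
x_3 = 14, x_4 = 52, x_5 = 180, x_6 = 616, x_7 = 2104, x_8 = 7184.

7184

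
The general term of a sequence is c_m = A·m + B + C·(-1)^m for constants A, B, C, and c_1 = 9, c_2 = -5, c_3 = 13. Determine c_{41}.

89

The three given values yield: A + B - C = 9; 2A + B + C = -5; 3A + B - C = 13.
Subtracting the first from the second: A + 2C = -14.
Subtracting the second from the third: A - 2C = 18.
Solving: C = -8, A = 2, then B = -1.
So c_m = 2·m + (-1) + (-8)·(-1)^m; at m=41 this is 89.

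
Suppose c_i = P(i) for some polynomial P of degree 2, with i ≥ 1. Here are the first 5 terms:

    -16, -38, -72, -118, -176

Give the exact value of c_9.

-528

1st diffs: -22, -34, -46, -58.
2nd diffs: -12, -12, -12 (constant).
Newton forward-difference form: c_i = -16 + (-22)·C(i-1,1) + (-12)·C(i-1,2).
At i = 9: i-1 = 8, so c_9 = -16 - 176 - 336 = -528.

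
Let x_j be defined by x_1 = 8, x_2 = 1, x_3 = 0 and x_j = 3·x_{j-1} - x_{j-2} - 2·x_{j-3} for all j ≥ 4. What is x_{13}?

Step forward from the initial values:
x_4 = -17;  x_5 = -53;  x_6 = -142;  x_7 = -339;  x_8 = -769;  x_9 = -1684;  x_{10} = -3605;  x_{11} = -7593;  x_{12} = -15806;  x_{13} = -32615.

-32615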